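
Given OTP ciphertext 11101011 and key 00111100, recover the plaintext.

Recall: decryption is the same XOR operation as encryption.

Step 1: XOR ciphertext with key:
  Ciphertext: 11101011
  Key:        00111100
  XOR:        11010111
Step 2: Plaintext = 11010111 = 215 in decimal.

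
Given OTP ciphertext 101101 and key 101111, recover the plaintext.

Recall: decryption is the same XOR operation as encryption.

Step 1: XOR ciphertext with key:
  Ciphertext: 101101
  Key:        101111
  XOR:        000010
Step 2: Plaintext = 000010 = 2 in decimal.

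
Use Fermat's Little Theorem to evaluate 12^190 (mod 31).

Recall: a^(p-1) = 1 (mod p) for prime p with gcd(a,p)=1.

Step 1: Since 31 is prime, by Fermat's Little Theorem: 12^30 = 1 (mod 31).
Step 2: Reduce exponent: 190 mod 30 = 10.
Step 3: So 12^190 = 12^10 (mod 31).
Step 4: 12^10 mod 31 = 25.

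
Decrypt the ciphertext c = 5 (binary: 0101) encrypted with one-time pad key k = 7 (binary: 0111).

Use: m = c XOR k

Step 1: XOR ciphertext with key:
  Ciphertext: 0101
  Key:        0111
  XOR:        0010
Step 2: Plaintext = 0010 = 2 in decimal.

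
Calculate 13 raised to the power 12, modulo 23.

Step 1: Compute 13^12 mod 23 step by step, reducing modulo 23 at each step.
  13^1 mod 23 = 13
  13^2 mod 23 = (13 * 13) mod 23 = 8
  13^3 mod 23 = (8 * 13) mod 23 = 12
  13^4 mod 23 = (12 * 13) mod 23 = 18
  13^5 mod 23 = (18 * 13) mod 23 = 4
  13^6 mod 23 = (4 * 13) mod 23 = 6
  13^7 mod 23 = (6 * 13) mod 23 = 9
  13^8 mod 23 = (9 * 13) mod 23 = 2
  13^9 mod 23 = (2 * 13) mod 23 = 3
  13^10 mod 23 = (3 * 13) mod 23 = 16
  13^11 mod 23 = (16 * 13) mod 23 = 1
  13^12 mod 23 = (1 * 13) mod 23 = 13
Step 2: Result = 13.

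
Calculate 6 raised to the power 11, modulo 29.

Step 1: Compute 6^11 mod 29 step by step, reducing modulo 29 at each step.
  6^1 mod 29 = 6
  6^2 mod 29 = (6 * 6) mod 29 = 7
  6^3 mod 29 = (7 * 6) mod 29 = 13
  6^4 mod 29 = (13 * 6) mod 29 = 20
  6^5 mod 29 = (20 * 6) mod 29 = 4
  6^6 mod 29 = (4 * 6) mod 29 = 24
  6^7 mod 29 = (24 * 6) mod 29 = 28
  6^8 mod 29 = (28 * 6) mod 29 = 23
  6^9 mod 29 = (23 * 6) mod 29 = 22
  6^10 mod 29 = (22 * 6) mod 29 = 16
  6^11 mod 29 = (16 * 6) mod 29 = 9
Step 2: Result = 9.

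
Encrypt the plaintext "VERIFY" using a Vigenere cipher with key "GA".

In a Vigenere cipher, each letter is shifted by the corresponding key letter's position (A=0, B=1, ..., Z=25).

Step 1: Repeat key to match plaintext length:
  Plaintext: VERIFY
  Key:       GAGAGA
Step 2: Encrypt each letter:
  V(21) + G(6) = (21+6) mod 26 = 1 = B
  E(4) + A(0) = (4+0) mod 26 = 4 = E
  R(17) + G(6) = (17+6) mod 26 = 23 = X
  I(8) + A(0) = (8+0) mod 26 = 8 = I
  F(5) + G(6) = (5+6) mod 26 = 11 = L
  Y(24) + A(0) = (24+0) mod 26 = 24 = Y
Ciphertext: BEXILY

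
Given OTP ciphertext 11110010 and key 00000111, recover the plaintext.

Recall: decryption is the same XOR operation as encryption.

Step 1: XOR ciphertext with key:
  Ciphertext: 11110010
  Key:        00000111
  XOR:        11110101
Step 2: Plaintext = 11110101 = 245 in decimal.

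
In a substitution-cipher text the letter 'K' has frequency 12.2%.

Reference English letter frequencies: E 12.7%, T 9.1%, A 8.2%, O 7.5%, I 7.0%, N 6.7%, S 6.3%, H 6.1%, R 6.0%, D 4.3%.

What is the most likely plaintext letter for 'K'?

Step 1: The observed frequency is 12.2%.
Step 2: Compare with English frequencies:
  E: 12.7% (difference: 0.5%) <-- closest
  T: 9.1% (difference: 3.1%)
  A: 8.2% (difference: 4.0%)
  O: 7.5% (difference: 4.7%)
  I: 7.0% (difference: 5.2%)
  N: 6.7% (difference: 5.5%)
  S: 6.3% (difference: 5.9%)
  H: 6.1% (difference: 6.1%)
  R: 6.0% (difference: 6.2%)
  D: 4.3% (difference: 7.9%)
Step 3: 'K' most likely represents 'E' (frequency 12.7%).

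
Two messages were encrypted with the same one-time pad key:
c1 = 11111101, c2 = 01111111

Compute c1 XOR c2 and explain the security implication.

Step 1: c1 XOR c2 = (m1 XOR k) XOR (m2 XOR k).
Step 2: By XOR associativity/commutativity: = m1 XOR m2 XOR k XOR k = m1 XOR m2.
Step 3: 11111101 XOR 01111111 = 10000010 = 130.
Step 4: The key cancels out! An attacker learns m1 XOR m2 = 130, revealing the relationship between plaintexts.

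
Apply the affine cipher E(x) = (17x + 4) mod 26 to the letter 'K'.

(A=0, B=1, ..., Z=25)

Step 1: Convert 'K' to number: x = 10.
Step 2: E(10) = (17 * 10 + 4) mod 26 = 174 mod 26 = 18.
Step 3: Convert 18 back to letter: S.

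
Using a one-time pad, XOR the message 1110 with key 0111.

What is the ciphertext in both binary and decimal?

Step 1: Write out the XOR operation bit by bit:
  Message: 1110
  Key:     0111
  XOR:     1001
Step 2: Convert to decimal: 1001 = 9.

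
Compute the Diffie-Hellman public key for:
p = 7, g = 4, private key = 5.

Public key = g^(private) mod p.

Step 1: A = g^a mod p = 4^5 mod 7.
  4^1 mod 7 = 4
  4^2 mod 7 = (4 * 4) mod 7 = 2
  4^3 mod 7 = (2 * 4) mod 7 = 1
  4^4 mod 7 = (1 * 4) mod 7 = 4
  4^5 mod 7 = (4 * 4) mod 7 = 2
Result: A = 2.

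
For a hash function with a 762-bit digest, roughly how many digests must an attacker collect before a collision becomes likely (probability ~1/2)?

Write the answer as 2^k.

Step 1: The birthday paradox gives collision probability ~50% after sqrt(2^n) = 2^(n/2) hashes.
Step 2: For 762-bit output: 2^(762/2) = 2^381.
Step 3: Approximately 2^381 hash computations needed.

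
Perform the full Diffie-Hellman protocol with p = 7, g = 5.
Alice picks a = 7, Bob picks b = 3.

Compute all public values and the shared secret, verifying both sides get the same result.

Step 1: A = g^a mod p = 5^7 mod 7 = 5.
Step 2: B = g^b mod p = 5^3 mod 7 = 6.
Step 3: Alice computes s = B^a mod p = 6^7 mod 7 = 6.
Step 4: Bob computes s = A^b mod p = 5^3 mod 7 = 6.
Both sides agree: shared secret = 6.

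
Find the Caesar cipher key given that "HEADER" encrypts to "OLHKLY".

Step 1: Compare first letters: H (position 7) -> O (position 14).
Step 2: Shift = (14 - 7) mod 26 = 7.
The shift value is 7.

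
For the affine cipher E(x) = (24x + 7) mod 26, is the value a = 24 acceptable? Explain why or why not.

Step 1: Compute gcd(24, 26).
Step 2: gcd(24, 26) = 2.
Since gcd = 2 != 1, 24 shares a common factor with 26, so it cannot be used.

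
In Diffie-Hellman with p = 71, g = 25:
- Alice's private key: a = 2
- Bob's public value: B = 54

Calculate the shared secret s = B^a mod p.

Step 1: s = B^a mod p = 54^2 mod 71.
  54^1 mod 71 = 54
  54^2 mod 71 = (54 * 54) mod 71 = 5
Result: shared secret = 5.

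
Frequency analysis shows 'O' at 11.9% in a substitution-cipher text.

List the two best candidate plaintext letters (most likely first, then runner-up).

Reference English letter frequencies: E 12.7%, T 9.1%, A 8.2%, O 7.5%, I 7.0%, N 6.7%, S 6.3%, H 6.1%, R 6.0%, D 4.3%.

Step 1: Observed frequency of 'O' is 11.9%.
Step 2: Compute distances to each reference frequency and sort:
  E (12.7%): difference = 0.8% <-- BEST
  T (9.1%): difference = 2.8% <-- RUNNER-UP
  A (8.2%): difference = 3.7%
  O (7.5%): difference = 4.4%
  I (7.0%): difference = 4.9%
Step 3: Most likely is 'E' (12.7%, diff 0.8%); second most likely is 'T' (9.1%, diff 2.8%).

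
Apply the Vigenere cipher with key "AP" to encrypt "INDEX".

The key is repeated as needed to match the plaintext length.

Step 1: Repeat key to match plaintext length:
  Plaintext: INDEX
  Key:       APAPA
Step 2: Encrypt each letter:
  I(8) + A(0) = (8+0) mod 26 = 8 = I
  N(13) + P(15) = (13+15) mod 26 = 2 = C
  D(3) + A(0) = (3+0) mod 26 = 3 = D
  E(4) + P(15) = (4+15) mod 26 = 19 = T
  X(23) + A(0) = (23+0) mod 26 = 23 = X
Ciphertext: ICDTX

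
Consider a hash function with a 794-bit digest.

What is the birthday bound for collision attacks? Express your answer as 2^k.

Step 1: The birthday paradox gives collision probability ~50% after sqrt(2^n) = 2^(n/2) hashes.
Step 2: For 794-bit output: 2^(794/2) = 2^397.
Step 3: Approximately 2^397 hash computations needed.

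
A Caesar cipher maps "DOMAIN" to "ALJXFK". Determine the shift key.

Step 1: Compare first letters: D (position 3) -> A (position 0).
Step 2: Shift = (0 - 3) mod 26 = 23.
The shift value is 23.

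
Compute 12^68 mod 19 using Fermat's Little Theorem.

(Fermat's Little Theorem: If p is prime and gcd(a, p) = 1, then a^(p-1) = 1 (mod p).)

Step 1: Since 19 is prime, by Fermat's Little Theorem: 12^18 = 1 (mod 19).
Step 2: Reduce exponent: 68 mod 18 = 14.
Step 3: So 12^68 = 12^14 (mod 19).
Step 4: 12^14 mod 19 = 11.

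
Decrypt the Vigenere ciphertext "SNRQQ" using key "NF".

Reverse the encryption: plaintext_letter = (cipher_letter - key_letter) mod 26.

Step 1: Extend key: NFNFN
Step 2: Decrypt each letter (c - k) mod 26:
  S(18) - N(13) = (18-13) mod 26 = 5 = F
  N(13) - F(5) = (13-5) mod 26 = 8 = I
  R(17) - N(13) = (17-13) mod 26 = 4 = E
  Q(16) - F(5) = (16-5) mod 26 = 11 = L
  Q(16) - N(13) = (16-13) mod 26 = 3 = D
Plaintext: FIELD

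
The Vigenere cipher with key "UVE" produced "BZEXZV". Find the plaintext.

Step 1: Extend key: UVEUVE
Step 2: Decrypt each letter (c - k) mod 26:
  B(1) - U(20) = (1-20) mod 26 = 7 = H
  Z(25) - V(21) = (25-21) mod 26 = 4 = E
  E(4) - E(4) = (4-4) mod 26 = 0 = A
  X(23) - U(20) = (23-20) mod 26 = 3 = D
  Z(25) - V(21) = (25-21) mod 26 = 4 = E
  V(21) - E(4) = (21-4) mod 26 = 17 = R
Plaintext: HEADER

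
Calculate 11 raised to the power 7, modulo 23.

Step 1: Compute 11^7 mod 23 step by step, reducing modulo 23 at each step.
  11^1 mod 23 = 11
  11^2 mod 23 = (11 * 11) mod 23 = 6
  11^3 mod 23 = (6 * 11) mod 23 = 20
  11^4 mod 23 = (20 * 11) mod 23 = 13
  11^5 mod 23 = (13 * 11) mod 23 = 5
  11^6 mod 23 = (5 * 11) mod 23 = 9
  11^7 mod 23 = (9 * 11) mod 23 = 7
Step 2: Result = 7.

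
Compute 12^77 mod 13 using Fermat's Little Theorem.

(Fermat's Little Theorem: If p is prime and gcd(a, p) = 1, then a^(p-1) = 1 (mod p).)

Step 1: Since 13 is prime, by Fermat's Little Theorem: 12^12 = 1 (mod 13).
Step 2: Reduce exponent: 77 mod 12 = 5.
Step 3: So 12^77 = 12^5 (mod 13).
Step 4: 12^5 mod 13 = 12.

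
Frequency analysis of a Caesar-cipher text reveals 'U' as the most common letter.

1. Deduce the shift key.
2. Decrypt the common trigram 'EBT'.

Step 1: In English, 'E' is the most frequent letter (12.7%).
Step 2: The most frequent ciphertext letter is 'U' (position 20).
Step 3: Shift = (20 - 4) mod 26 = 16.
Step 4: Decrypt 'EBT' by shifting back 16:
  E -> O
  B -> L
  T -> D
Step 5: 'EBT' decrypts to 'OLD'.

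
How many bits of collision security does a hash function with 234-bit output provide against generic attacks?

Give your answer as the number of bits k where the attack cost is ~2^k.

Step 1: The hash has a 234-bit output.
Step 2: Collision resistance means it should be infeasible to find any x != y with h(x) = h(y).
By the birthday bound, a generic collision search succeeds after about sqrt(2^234) = 2^(234/2) = 2^117 evaluations.
Step 3: Security level = 117 bits.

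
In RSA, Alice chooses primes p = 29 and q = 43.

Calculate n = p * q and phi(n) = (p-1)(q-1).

Step 1: n = p * q = 29 * 43 = 1247.
Step 2: phi(n) = (p-1)(q-1) = 28 * 42 = 1176.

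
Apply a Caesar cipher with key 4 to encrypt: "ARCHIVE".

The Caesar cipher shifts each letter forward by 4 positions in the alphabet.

Step 1: For each letter, shift forward by 4 positions (mod 26).
  A (position 0) -> position (0+4) mod 26 = 4 -> E
  R (position 17) -> position (17+4) mod 26 = 21 -> V
  C (position 2) -> position (2+4) mod 26 = 6 -> G
  H (position 7) -> position (7+4) mod 26 = 11 -> L
  I (position 8) -> position (8+4) mod 26 = 12 -> M
  V (position 21) -> position (21+4) mod 26 = 25 -> Z
  E (position 4) -> position (4+4) mod 26 = 8 -> I
Result: EVGLMZI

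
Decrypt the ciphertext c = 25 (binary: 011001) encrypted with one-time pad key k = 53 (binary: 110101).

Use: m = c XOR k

Step 1: XOR ciphertext with key:
  Ciphertext: 011001
  Key:        110101
  XOR:        101100
Step 2: Plaintext = 101100 = 44 in decimal.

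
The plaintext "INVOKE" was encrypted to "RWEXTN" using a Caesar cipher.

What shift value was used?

Step 1: Compare first letters: I (position 8) -> R (position 17).
Step 2: Shift = (17 - 8) mod 26 = 9.
The shift value is 9.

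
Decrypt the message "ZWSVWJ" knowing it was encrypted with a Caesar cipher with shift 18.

Step 1: Reverse the shift by subtracting 18 from each letter position.
  Z (position 25) -> position (25-18) mod 26 = 7 -> H
  W (position 22) -> position (22-18) mod 26 = 4 -> E
  S (position 18) -> position (18-18) mod 26 = 0 -> A
  V (position 21) -> position (21-18) mod 26 = 3 -> D
  W (position 22) -> position (22-18) mod 26 = 4 -> E
  J (position 9) -> position (9-18) mod 26 = 17 -> R
Decrypted message: HEADER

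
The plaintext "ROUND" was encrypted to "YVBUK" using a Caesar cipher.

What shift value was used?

Step 1: Compare first letters: R (position 17) -> Y (position 24).
Step 2: Shift = (24 - 17) mod 26 = 7.
The shift value is 7.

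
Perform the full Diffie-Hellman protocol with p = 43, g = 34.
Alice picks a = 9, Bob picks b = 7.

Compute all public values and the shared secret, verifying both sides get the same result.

Step 1: A = g^a mod p = 34^9 mod 43 = 8.
Step 2: B = g^b mod p = 34^7 mod 43 = 7.
Step 3: Alice computes s = B^a mod p = 7^9 mod 43 = 42.
Step 4: Bob computes s = A^b mod p = 8^7 mod 43 = 42.
Both sides agree: shared secret = 42.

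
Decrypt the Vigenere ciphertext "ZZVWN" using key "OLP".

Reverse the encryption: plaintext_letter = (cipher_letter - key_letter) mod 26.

Step 1: Extend key: OLPOL
Step 2: Decrypt each letter (c - k) mod 26:
  Z(25) - O(14) = (25-14) mod 26 = 11 = L
  Z(25) - L(11) = (25-11) mod 26 = 14 = O
  V(21) - P(15) = (21-15) mod 26 = 6 = G
  W(22) - O(14) = (22-14) mod 26 = 8 = I
  N(13) - L(11) = (13-11) mod 26 = 2 = C
Plaintext: LOGIC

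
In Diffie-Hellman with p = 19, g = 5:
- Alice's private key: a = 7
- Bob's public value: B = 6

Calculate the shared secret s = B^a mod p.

Step 1: s = B^a mod p = 6^7 mod 19.
  6^1 mod 19 = 6
  6^2 mod 19 = (6 * 6) mod 19 = 17
  6^3 mod 19 = (17 * 6) mod 19 = 7
  6^4 mod 19 = (7 * 6) mod 19 = 4
  6^5 mod 19 = (4 * 6) mod 19 = 5
  6^6 mod 19 = (5 * 6) mod 19 = 11
  6^7 mod 19 = (11 * 6) mod 19 = 9
Result: shared secret = 9.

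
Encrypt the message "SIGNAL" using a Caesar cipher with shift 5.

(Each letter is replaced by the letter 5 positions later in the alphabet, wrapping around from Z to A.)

Step 1: For each letter, shift forward by 5 positions (mod 26).
  S (position 18) -> position (18+5) mod 26 = 23 -> X
  I (position 8) -> position (8+5) mod 26 = 13 -> N
  G (position 6) -> position (6+5) mod 26 = 11 -> L
  N (position 13) -> position (13+5) mod 26 = 18 -> S
  A (position 0) -> position (0+5) mod 26 = 5 -> F
  L (position 11) -> position (11+5) mod 26 = 16 -> Q
Result: XNLSFQ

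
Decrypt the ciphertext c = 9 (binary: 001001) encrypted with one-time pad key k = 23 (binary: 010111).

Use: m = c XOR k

Step 1: XOR ciphertext with key:
  Ciphertext: 001001
  Key:        010111
  XOR:        011110
Step 2: Plaintext = 011110 = 30 in decimal.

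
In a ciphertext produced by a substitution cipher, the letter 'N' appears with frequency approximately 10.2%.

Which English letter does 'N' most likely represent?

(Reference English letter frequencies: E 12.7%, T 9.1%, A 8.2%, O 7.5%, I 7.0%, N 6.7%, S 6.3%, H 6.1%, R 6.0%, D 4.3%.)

Step 1: The observed frequency is 10.2%.
Step 2: Compare with English frequencies:
  E: 12.7% (difference: 2.5%)
  T: 9.1% (difference: 1.1%) <-- closest
  A: 8.2% (difference: 2.0%)
  O: 7.5% (difference: 2.7%)
  I: 7.0% (difference: 3.2%)
  N: 6.7% (difference: 3.5%)
  S: 6.3% (difference: 3.9%)
  H: 6.1% (difference: 4.1%)
  R: 6.0% (difference: 4.2%)
  D: 4.3% (difference: 5.9%)
Step 3: 'N' most likely represents 'T' (frequency 9.1%).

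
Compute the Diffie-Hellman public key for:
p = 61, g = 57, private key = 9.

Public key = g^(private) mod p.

Step 1: A = g^a mod p = 57^9 mod 61.
  57^1 mod 61 = 57
  57^2 mod 61 = (57 * 57) mod 61 = 16
  57^3 mod 61 = (16 * 57) mod 61 = 58
  57^4 mod 61 = (58 * 57) mod 61 = 12
  57^5 mod 61 = (12 * 57) mod 61 = 13
  57^6 mod 61 = (13 * 57) mod 61 = 9
  57^7 mod 61 = (9 * 57) mod 61 = 25
  57^8 mod 61 = (25 * 57) mod 61 = 22
  57^9 mod 61 = (22 * 57) mod 61 = 34
Result: A = 34.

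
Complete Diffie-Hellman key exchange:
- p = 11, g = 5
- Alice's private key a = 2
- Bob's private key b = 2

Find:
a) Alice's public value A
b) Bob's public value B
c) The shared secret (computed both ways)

Step 1: A = g^a mod p = 5^2 mod 11 = 3.
Step 2: B = g^b mod p = 5^2 mod 11 = 3.
Step 3: Alice computes s = B^a mod p = 3^2 mod 11 = 9.
Step 4: Bob computes s = A^b mod p = 3^2 mod 11 = 9.
Both sides agree: shared secret = 9.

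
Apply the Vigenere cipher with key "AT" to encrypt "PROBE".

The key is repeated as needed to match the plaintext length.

Step 1: Repeat key to match plaintext length:
  Plaintext: PROBE
  Key:       ATATA
Step 2: Encrypt each letter:
  P(15) + A(0) = (15+0) mod 26 = 15 = P
  R(17) + T(19) = (17+19) mod 26 = 10 = K
  O(14) + A(0) = (14+0) mod 26 = 14 = O
  B(1) + T(19) = (1+19) mod 26 = 20 = U
  E(4) + A(0) = (4+0) mod 26 = 4 = E
Ciphertext: PKOUE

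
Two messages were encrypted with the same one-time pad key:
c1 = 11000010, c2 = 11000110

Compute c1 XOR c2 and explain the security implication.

Step 1: c1 XOR c2 = (m1 XOR k) XOR (m2 XOR k).
Step 2: By XOR associativity/commutativity: = m1 XOR m2 XOR k XOR k = m1 XOR m2.
Step 3: 11000010 XOR 11000110 = 00000100 = 4.
Step 4: The key cancels out! An attacker learns m1 XOR m2 = 4, revealing the relationship between plaintexts.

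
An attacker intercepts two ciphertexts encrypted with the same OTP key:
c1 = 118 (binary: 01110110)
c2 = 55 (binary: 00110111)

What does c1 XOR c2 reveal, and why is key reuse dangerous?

Step 1: c1 XOR c2 = (m1 XOR k) XOR (m2 XOR k).
Step 2: By XOR associativity/commutativity: = m1 XOR m2 XOR k XOR k = m1 XOR m2.
Step 3: 01110110 XOR 00110111 = 01000001 = 65.
Step 4: The key cancels out! An attacker learns m1 XOR m2 = 65, revealing the relationship between plaintexts.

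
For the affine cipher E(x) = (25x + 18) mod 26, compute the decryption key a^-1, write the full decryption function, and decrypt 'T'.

Step 1: Find a^-1, the modular inverse of 25 mod 26.
Step 2: We need 25 * a^-1 = 1 (mod 26).
Step 3: 25 * 25 = 625 = 24 * 26 + 1, so a^-1 = 25.
Step 4: D(y) = 25(y - 18) mod 26.
Step 5: Apply to 'T' (y = 19): D(19) = 25 * (19 - 18) mod 26 = 25 * 1 mod 26 = 25 -> 'Z'.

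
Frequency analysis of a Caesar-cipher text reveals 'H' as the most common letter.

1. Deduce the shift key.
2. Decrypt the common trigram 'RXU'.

Step 1: In English, 'E' is the most frequent letter (12.7%).
Step 2: The most frequent ciphertext letter is 'H' (position 7).
Step 3: Shift = (7 - 4) mod 26 = 3.
Step 4: Decrypt 'RXU' by shifting back 3:
  R -> O
  X -> U
  U -> R
Step 5: 'RXU' decrypts to 'OUR'.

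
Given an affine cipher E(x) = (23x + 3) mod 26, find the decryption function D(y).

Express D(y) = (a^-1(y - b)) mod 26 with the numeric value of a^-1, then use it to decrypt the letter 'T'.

Step 1: Find a^-1, the modular inverse of 23 mod 26.
Step 2: We need 23 * a^-1 = 1 (mod 26).
Step 3: 23 * 17 = 391 = 15 * 26 + 1, so a^-1 = 17.
Step 4: D(y) = 17(y - 3) mod 26.
Step 5: Apply to 'T' (y = 19): D(19) = 17 * (19 - 3) mod 26 = 17 * 16 mod 26 = 12 -> 'M'.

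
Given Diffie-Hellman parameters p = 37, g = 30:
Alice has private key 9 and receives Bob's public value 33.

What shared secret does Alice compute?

Step 1: s = B^a mod p = 33^9 mod 37.
  33^1 mod 37 = 33
  33^2 mod 37 = (33 * 33) mod 37 = 16
  33^3 mod 37 = (16 * 33) mod 37 = 10
  33^4 mod 37 = (10 * 33) mod 37 = 34
  33^5 mod 37 = (34 * 33) mod 37 = 12
  33^6 mod 37 = (12 * 33) mod 37 = 26
  33^7 mod 37 = (26 * 33) mod 37 = 7
  33^8 mod 37 = (7 * 33) mod 37 = 9
  33^9 mod 37 = (9 * 33) mod 37 = 1
Result: shared secret = 1.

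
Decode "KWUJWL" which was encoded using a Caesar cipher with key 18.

Step 1: Reverse the shift by subtracting 18 from each letter position.
  K (position 10) -> position (10-18) mod 26 = 18 -> S
  W (position 22) -> position (22-18) mod 26 = 4 -> E
  U (position 20) -> position (20-18) mod 26 = 2 -> C
  J (position 9) -> position (9-18) mod 26 = 17 -> R
  W (position 22) -> position (22-18) mod 26 = 4 -> E
  L (position 11) -> position (11-18) mod 26 = 19 -> T
Decrypted message: SECRET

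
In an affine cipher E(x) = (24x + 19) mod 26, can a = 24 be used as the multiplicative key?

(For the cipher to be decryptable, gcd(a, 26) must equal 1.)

Step 1: Compute gcd(24, 26).
Step 2: gcd(24, 26) = 2.
Since gcd = 2 != 1, 24 shares a common factor with 26, so it cannot be used.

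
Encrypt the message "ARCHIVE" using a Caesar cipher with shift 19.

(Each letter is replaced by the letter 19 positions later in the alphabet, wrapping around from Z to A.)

Step 1: For each letter, shift forward by 19 positions (mod 26).
  A (position 0) -> position (0+19) mod 26 = 19 -> T
  R (position 17) -> position (17+19) mod 26 = 10 -> K
  C (position 2) -> position (2+19) mod 26 = 21 -> V
  H (position 7) -> position (7+19) mod 26 = 0 -> A
  I (position 8) -> position (8+19) mod 26 = 1 -> B
  V (position 21) -> position (21+19) mod 26 = 14 -> O
  E (position 4) -> position (4+19) mod 26 = 23 -> X
Result: TKVABOX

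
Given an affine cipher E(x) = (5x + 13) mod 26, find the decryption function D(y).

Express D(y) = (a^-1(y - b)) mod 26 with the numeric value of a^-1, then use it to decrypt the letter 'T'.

Step 1: Find a^-1, the modular inverse of 5 mod 26.
Step 2: We need 5 * a^-1 = 1 (mod 26).
Step 3: 5 * 21 = 105 = 4 * 26 + 1, so a^-1 = 21.
Step 4: D(y) = 21(y - 13) mod 26.
Step 5: Apply to 'T' (y = 19): D(19) = 21 * (19 - 13) mod 26 = 21 * 6 mod 26 = 22 -> 'W'.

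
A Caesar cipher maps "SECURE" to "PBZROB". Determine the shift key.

Step 1: Compare first letters: S (position 18) -> P (position 15).
Step 2: Shift = (15 - 18) mod 26 = 23.
The shift value is 23.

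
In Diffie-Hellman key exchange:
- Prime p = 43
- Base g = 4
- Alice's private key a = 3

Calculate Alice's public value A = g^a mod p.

Step 1: A = g^a mod p = 4^3 mod 43.
  4^1 mod 43 = 4
  4^2 mod 43 = (4 * 4) mod 43 = 16
  4^3 mod 43 = (16 * 4) mod 43 = 21
Result: A = 21.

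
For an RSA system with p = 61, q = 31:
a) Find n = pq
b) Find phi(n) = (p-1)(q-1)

Step 1: n = p * q = 61 * 31 = 1891.
Step 2: phi(n) = (p-1)(q-1) = 60 * 30 = 1800.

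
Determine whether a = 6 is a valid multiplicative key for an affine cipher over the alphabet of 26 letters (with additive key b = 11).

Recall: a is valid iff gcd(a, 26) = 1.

Step 1: Compute gcd(6, 26).
Step 2: gcd(6, 26) = 2.
Since gcd = 2 != 1, 6 shares a common factor with 26, so it cannot be used.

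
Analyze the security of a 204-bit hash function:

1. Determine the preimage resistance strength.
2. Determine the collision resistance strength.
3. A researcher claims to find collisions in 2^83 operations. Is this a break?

Step 1: Preimage resistance requires brute-force of 2^204 operations.
Step 2: Collision resistance (birthday bound) = 2^(204/2) = 2^102.
Step 3: The claimed attack costs 2^83 operations.
Step 4: Since 2^83 < 2^102, the claimed attack beats the generic birthday bound, so collision resistance is broken.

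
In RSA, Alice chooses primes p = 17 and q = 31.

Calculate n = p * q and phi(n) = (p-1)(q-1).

Step 1: n = p * q = 17 * 31 = 527.
Step 2: phi(n) = (p-1)(q-1) = 16 * 30 = 480.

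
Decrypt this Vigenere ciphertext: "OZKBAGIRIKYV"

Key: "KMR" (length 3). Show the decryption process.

Step 1: Key 'KMR' has length 3. Extended key: KMRKMRKMRKMR
Step 2: Decrypt each position:
  O(14) - K(10) = 4 = E
  Z(25) - M(12) = 13 = N
  K(10) - R(17) = 19 = T
  B(1) - K(10) = 17 = R
  A(0) - M(12) = 14 = O
  G(6) - R(17) = 15 = P
  I(8) - K(10) = 24 = Y
  R(17) - M(12) = 5 = F
  I(8) - R(17) = 17 = R
  K(10) - K(10) = 0 = A
  Y(24) - M(12) = 12 = M
  V(21) - R(17) = 4 = E
Plaintext: ENTROPYFRAME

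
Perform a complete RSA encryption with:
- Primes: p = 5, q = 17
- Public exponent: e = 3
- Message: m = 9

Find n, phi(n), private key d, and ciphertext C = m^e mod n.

Step 1: n = 5 * 17 = 85.
Step 2: phi(n) = (5-1)(17-1) = 4 * 16 = 64.
Step 3: Find d = 3^(-1) mod 64 = 43.
  Verify: 3 * 43 = 129 = 1 (mod 64).
Step 4: C = 9^3 mod 85 = 49.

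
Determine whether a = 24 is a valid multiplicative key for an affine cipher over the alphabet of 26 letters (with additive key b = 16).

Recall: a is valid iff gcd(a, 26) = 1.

Step 1: Compute gcd(24, 26).
Step 2: gcd(24, 26) = 2.
Since gcd = 2 != 1, 24 shares a common factor with 26, so it cannot be used.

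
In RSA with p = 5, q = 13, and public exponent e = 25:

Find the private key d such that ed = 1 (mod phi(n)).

Step 1: n = 5 * 13 = 65.
Step 2: phi(n) = 4 * 12 = 48.
Step 3: Find d such that 25 * d = 1 (mod 48).
Step 4: d = 25^(-1) mod 48 = 25.
Verification: 25 * 25 = 625 = 13 * 48 + 1.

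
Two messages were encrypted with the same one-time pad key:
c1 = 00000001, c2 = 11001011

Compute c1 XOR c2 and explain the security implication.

Step 1: c1 XOR c2 = (m1 XOR k) XOR (m2 XOR k).
Step 2: By XOR associativity/commutativity: = m1 XOR m2 XOR k XOR k = m1 XOR m2.
Step 3: 00000001 XOR 11001011 = 11001010 = 202.
Step 4: The key cancels out! An attacker learns m1 XOR m2 = 202, revealing the relationship between plaintexts.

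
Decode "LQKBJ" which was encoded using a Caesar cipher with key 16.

Step 1: Reverse the shift by subtracting 16 from each letter position.
  L (position 11) -> position (11-16) mod 26 = 21 -> V
  Q (position 16) -> position (16-16) mod 26 = 0 -> A
  K (position 10) -> position (10-16) mod 26 = 20 -> U
  B (position 1) -> position (1-16) mod 26 = 11 -> L
  J (position 9) -> position (9-16) mod 26 = 19 -> T
Decrypted message: VAULT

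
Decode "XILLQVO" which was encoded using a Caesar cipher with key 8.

Step 1: Reverse the shift by subtracting 8 from each letter position.
  X (position 23) -> position (23-8) mod 26 = 15 -> P
  I (position 8) -> position (8-8) mod 26 = 0 -> A
  L (position 11) -> position (11-8) mod 26 = 3 -> D
  L (position 11) -> position (11-8) mod 26 = 3 -> D
  Q (position 16) -> position (16-8) mod 26 = 8 -> I
  V (position 21) -> position (21-8) mod 26 = 13 -> N
  O (position 14) -> position (14-8) mod 26 = 6 -> G
Decrypted message: PADDING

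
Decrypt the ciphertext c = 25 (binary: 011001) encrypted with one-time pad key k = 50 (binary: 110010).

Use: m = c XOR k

Step 1: XOR ciphertext with key:
  Ciphertext: 011001
  Key:        110010
  XOR:        101011
Step 2: Plaintext = 101011 = 43 in decimal.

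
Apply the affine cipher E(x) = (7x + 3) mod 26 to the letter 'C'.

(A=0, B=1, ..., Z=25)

Step 1: Convert 'C' to number: x = 2.
Step 2: E(2) = (7 * 2 + 3) mod 26 = 17 mod 26 = 17.
Step 3: Convert 17 back to letter: R.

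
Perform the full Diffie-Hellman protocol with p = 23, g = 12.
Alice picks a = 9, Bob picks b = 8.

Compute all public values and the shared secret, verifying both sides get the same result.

Step 1: A = g^a mod p = 12^9 mod 23 = 4.
Step 2: B = g^b mod p = 12^8 mod 23 = 8.
Step 3: Alice computes s = B^a mod p = 8^9 mod 23 = 9.
Step 4: Bob computes s = A^b mod p = 4^8 mod 23 = 9.
Both sides agree: shared secret = 9.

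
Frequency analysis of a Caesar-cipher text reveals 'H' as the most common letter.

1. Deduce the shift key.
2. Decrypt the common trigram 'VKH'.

Step 1: In English, 'E' is the most frequent letter (12.7%).
Step 2: The most frequent ciphertext letter is 'H' (position 7).
Step 3: Shift = (7 - 4) mod 26 = 3.
Step 4: Decrypt 'VKH' by shifting back 3:
  V -> S
  K -> H
  H -> E
Step 5: 'VKH' decrypts to 'SHE'.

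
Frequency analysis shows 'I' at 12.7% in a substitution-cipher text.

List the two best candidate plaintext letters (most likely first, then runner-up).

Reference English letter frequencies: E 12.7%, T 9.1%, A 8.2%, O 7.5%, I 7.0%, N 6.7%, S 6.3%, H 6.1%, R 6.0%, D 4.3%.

Step 1: Observed frequency of 'I' is 12.7%.
Step 2: Compute distances to each reference frequency and sort:
  E (12.7%): difference = 0.0% <-- BEST
  T (9.1%): difference = 3.6% <-- RUNNER-UP
  A (8.2%): difference = 4.5%
  O (7.5%): difference = 5.2%
  I (7.0%): difference = 5.7%
Step 3: Most likely is 'E' (12.7%, diff 0.0%); second most likely is 'T' (9.1%, diff 3.6%).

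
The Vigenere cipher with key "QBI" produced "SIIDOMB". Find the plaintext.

Step 1: Extend key: QBIQBIQ
Step 2: Decrypt each letter (c - k) mod 26:
  S(18) - Q(16) = (18-16) mod 26 = 2 = C
  I(8) - B(1) = (8-1) mod 26 = 7 = H
  I(8) - I(8) = (8-8) mod 26 = 0 = A
  D(3) - Q(16) = (3-16) mod 26 = 13 = N
  O(14) - B(1) = (14-1) mod 26 = 13 = N
  M(12) - I(8) = (12-8) mod 26 = 4 = E
  B(1) - Q(16) = (1-16) mod 26 = 11 = L
Plaintext: CHANNEL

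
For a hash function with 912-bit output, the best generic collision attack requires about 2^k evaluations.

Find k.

Step 1: The hash has a 912-bit output.
Step 2: Collision resistance means it should be infeasible to find any x != y with h(x) = h(y).
By the birthday bound, a generic collision search succeeds after about sqrt(2^912) = 2^(912/2) = 2^456 evaluations.
Step 3: Security level = 456 bits.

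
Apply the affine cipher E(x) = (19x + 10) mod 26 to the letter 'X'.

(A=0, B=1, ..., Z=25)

Step 1: Convert 'X' to number: x = 23.
Step 2: E(23) = (19 * 23 + 10) mod 26 = 447 mod 26 = 5.
Step 3: Convert 5 back to letter: F.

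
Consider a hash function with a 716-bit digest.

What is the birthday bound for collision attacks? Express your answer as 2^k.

Step 1: The birthday paradox gives collision probability ~50% after sqrt(2^n) = 2^(n/2) hashes.
Step 2: For 716-bit output: 2^(716/2) = 2^358.
Step 3: Approximately 2^358 hash computations needed.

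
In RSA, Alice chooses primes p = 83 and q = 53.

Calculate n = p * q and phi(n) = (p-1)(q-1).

Step 1: n = p * q = 83 * 53 = 4399.
Step 2: phi(n) = (p-1)(q-1) = 82 * 52 = 4264.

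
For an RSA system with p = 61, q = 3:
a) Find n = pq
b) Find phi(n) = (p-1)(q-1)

Step 1: n = p * q = 61 * 3 = 183.
Step 2: phi(n) = (p-1)(q-1) = 60 * 2 = 120.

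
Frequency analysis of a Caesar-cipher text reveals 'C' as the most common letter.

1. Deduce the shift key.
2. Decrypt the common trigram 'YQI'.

Step 1: In English, 'E' is the most frequent letter (12.7%).
Step 2: The most frequent ciphertext letter is 'C' (position 2).
Step 3: Shift = (2 - 4) mod 26 = 24.
Step 4: Decrypt 'YQI' by shifting back 24:
  Y -> A
  Q -> S
  I -> K
Step 5: 'YQI' decrypts to 'ASK'.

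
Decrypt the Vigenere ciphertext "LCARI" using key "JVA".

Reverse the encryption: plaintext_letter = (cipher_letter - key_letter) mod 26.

Step 1: Extend key: JVAJV
Step 2: Decrypt each letter (c - k) mod 26:
  L(11) - J(9) = (11-9) mod 26 = 2 = C
  C(2) - V(21) = (2-21) mod 26 = 7 = H
  A(0) - A(0) = (0-0) mod 26 = 0 = A
  R(17) - J(9) = (17-9) mod 26 = 8 = I
  I(8) - V(21) = (8-21) mod 26 = 13 = N
Plaintext: CHAIN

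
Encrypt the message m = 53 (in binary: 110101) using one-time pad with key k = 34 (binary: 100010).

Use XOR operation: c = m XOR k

Step 1: Write out the XOR operation bit by bit:
  Message: 110101
  Key:     100010
  XOR:     010111
Step 2: Convert to decimal: 010111 = 23.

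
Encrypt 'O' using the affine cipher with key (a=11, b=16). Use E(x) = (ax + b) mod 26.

Step 1: Convert 'O' to number: x = 14.
Step 2: E(14) = (11 * 14 + 16) mod 26 = 170 mod 26 = 14.
Step 3: Convert 14 back to letter: O.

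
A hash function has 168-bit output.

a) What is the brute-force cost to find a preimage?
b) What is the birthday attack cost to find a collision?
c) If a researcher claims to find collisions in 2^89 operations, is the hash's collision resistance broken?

Step 1: Preimage resistance requires brute-force of 2^168 operations.
Step 2: Collision resistance (birthday bound) = 2^(168/2) = 2^84.
Step 3: The claimed attack costs 2^89 operations.
Step 4: Since 2^89 >= 2^84, the claimed attack is no faster than the generic birthday attack, so this does not break collision resistance.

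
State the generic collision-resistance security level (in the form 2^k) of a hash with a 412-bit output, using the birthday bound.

Step 1: The birthday paradox gives collision probability ~50% after sqrt(2^n) = 2^(n/2) hashes.
Step 2: For 412-bit output: 2^(412/2) = 2^206.
Step 3: Approximately 2^206 hash computations needed.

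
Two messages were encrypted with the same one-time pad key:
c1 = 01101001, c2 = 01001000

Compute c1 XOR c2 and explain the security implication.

Step 1: c1 XOR c2 = (m1 XOR k) XOR (m2 XOR k).
Step 2: By XOR associativity/commutativity: = m1 XOR m2 XOR k XOR k = m1 XOR m2.
Step 3: 01101001 XOR 01001000 = 00100001 = 33.
Step 4: The key cancels out! An attacker learns m1 XOR m2 = 33, revealing the relationship between plaintexts.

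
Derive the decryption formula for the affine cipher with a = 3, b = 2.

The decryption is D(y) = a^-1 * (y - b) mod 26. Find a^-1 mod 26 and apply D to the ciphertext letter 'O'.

Step 1: Find a^-1, the modular inverse of 3 mod 26.
Step 2: We need 3 * a^-1 = 1 (mod 26).
Step 3: 3 * 9 = 27 = 1 * 26 + 1, so a^-1 = 9.
Step 4: D(y) = 9(y - 2) mod 26.
Step 5: Apply to 'O' (y = 14): D(14) = 9 * (14 - 2) mod 26 = 9 * 12 mod 26 = 4 -> 'E'.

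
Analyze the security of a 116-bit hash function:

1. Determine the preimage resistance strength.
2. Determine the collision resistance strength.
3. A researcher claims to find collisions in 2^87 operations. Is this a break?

Step 1: Preimage resistance requires brute-force of 2^116 operations.
Step 2: Collision resistance (birthday bound) = 2^(116/2) = 2^58.
Step 3: The claimed attack costs 2^87 operations.
Step 4: Since 2^87 >= 2^58, the claimed attack is no faster than the generic birthday attack, so this does not break collision resistance.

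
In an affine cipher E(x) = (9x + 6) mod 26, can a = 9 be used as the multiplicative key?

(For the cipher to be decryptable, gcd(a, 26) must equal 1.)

Step 1: Compute gcd(9, 26).
Step 2: gcd(9, 26) = 1.
Since gcd = 1, 9 is coprime with 26, so it is a valid key.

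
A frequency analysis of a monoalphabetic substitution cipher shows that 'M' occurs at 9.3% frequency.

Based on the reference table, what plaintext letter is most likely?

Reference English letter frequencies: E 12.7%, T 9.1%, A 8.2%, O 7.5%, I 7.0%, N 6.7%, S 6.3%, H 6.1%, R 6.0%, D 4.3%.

Step 1: The observed frequency is 9.3%.
Step 2: Compare with English frequencies:
  E: 12.7% (difference: 3.4%)
  T: 9.1% (difference: 0.2%) <-- closest
  A: 8.2% (difference: 1.1%)
  O: 7.5% (difference: 1.8%)
  I: 7.0% (difference: 2.3%)
  N: 6.7% (difference: 2.6%)
  S: 6.3% (difference: 3.0%)
  H: 6.1% (difference: 3.2%)
  R: 6.0% (difference: 3.3%)
  D: 4.3% (difference: 5.0%)
Step 3: 'M' most likely represents 'T' (frequency 9.1%).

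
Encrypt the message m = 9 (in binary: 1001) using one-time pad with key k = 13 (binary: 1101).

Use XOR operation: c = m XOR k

Step 1: Write out the XOR operation bit by bit:
  Message: 1001
  Key:     1101
  XOR:     0100
Step 2: Convert to decimal: 0100 = 4.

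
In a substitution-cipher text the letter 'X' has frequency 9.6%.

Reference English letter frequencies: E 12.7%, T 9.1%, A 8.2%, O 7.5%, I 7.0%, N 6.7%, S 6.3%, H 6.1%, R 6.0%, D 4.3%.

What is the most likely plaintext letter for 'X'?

Step 1: The observed frequency is 9.6%.
Step 2: Compare with English frequencies:
  E: 12.7% (difference: 3.1%)
  T: 9.1% (difference: 0.5%) <-- closest
  A: 8.2% (difference: 1.4%)
  O: 7.5% (difference: 2.1%)
  I: 7.0% (difference: 2.6%)
  N: 6.7% (difference: 2.9%)
  S: 6.3% (difference: 3.3%)
  H: 6.1% (difference: 3.5%)
  R: 6.0% (difference: 3.6%)
  D: 4.3% (difference: 5.3%)
Step 3: 'X' most likely represents 'T' (frequency 9.1%).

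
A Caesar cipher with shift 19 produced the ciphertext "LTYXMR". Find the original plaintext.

Step 1: Reverse the shift by subtracting 19 from each letter position.
  L (position 11) -> position (11-19) mod 26 = 18 -> S
  T (position 19) -> position (19-19) mod 26 = 0 -> A
  Y (position 24) -> position (24-19) mod 26 = 5 -> F
  X (position 23) -> position (23-19) mod 26 = 4 -> E
  M (position 12) -> position (12-19) mod 26 = 19 -> T
  R (position 17) -> position (17-19) mod 26 = 24 -> Y
Decrypted message: SAFETY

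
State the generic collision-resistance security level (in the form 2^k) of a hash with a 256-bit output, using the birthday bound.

Step 1: The birthday paradox gives collision probability ~50% after sqrt(2^n) = 2^(n/2) hashes.
Step 2: For 256-bit output: 2^(256/2) = 2^128.
Step 3: Approximately 2^128 hash computations needed.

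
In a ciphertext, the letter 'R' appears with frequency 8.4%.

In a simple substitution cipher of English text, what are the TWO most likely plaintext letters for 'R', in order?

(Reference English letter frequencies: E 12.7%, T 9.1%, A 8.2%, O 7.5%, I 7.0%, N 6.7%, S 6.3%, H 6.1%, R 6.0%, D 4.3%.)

Step 1: Observed frequency of 'R' is 8.4%.
Step 2: Compute distances to each reference frequency and sort:
  A (8.2%): difference = 0.2% <-- BEST
  T (9.1%): difference = 0.7% <-- RUNNER-UP
  O (7.5%): difference = 0.9%
  I (7.0%): difference = 1.4%
  N (6.7%): difference = 1.7%
Step 3: Most likely is 'A' (8.2%, diff 0.2%); second most likely is 'T' (9.1%, diff 0.7%).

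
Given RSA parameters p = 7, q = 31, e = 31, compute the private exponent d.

Step 1: n = 7 * 31 = 217.
Step 2: phi(n) = 6 * 30 = 180.
Step 3: Find d such that 31 * d = 1 (mod 180).
Step 4: d = 31^(-1) mod 180 = 151.
Verification: 31 * 151 = 4681 = 26 * 180 + 1.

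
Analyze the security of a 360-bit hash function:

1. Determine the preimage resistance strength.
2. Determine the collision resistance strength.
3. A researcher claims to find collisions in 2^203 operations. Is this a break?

Step 1: Preimage resistance requires brute-force of 2^360 operations.
Step 2: Collision resistance (birthday bound) = 2^(360/2) = 2^180.
Step 3: The claimed attack costs 2^203 operations.
Step 4: Since 2^203 >= 2^180, the claimed attack is no faster than the generic birthday attack, so this does not break collision resistance.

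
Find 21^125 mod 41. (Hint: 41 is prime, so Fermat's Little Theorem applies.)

Step 1: Since 41 is prime, by Fermat's Little Theorem: 21^40 = 1 (mod 41).
Step 2: Reduce exponent: 125 mod 40 = 5.
Step 3: So 21^125 = 21^5 (mod 41).
Step 4: 21^5 mod 41 = 9.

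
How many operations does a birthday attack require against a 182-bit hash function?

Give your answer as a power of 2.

Step 1: The birthday paradox gives collision probability ~50% after sqrt(2^n) = 2^(n/2) hashes.
Step 2: For 182-bit output: 2^(182/2) = 2^91.
Step 3: Approximately 2^91 hash computations needed.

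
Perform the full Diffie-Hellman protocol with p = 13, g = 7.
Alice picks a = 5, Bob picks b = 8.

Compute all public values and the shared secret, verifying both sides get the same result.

Step 1: A = g^a mod p = 7^5 mod 13 = 11.
Step 2: B = g^b mod p = 7^8 mod 13 = 3.
Step 3: Alice computes s = B^a mod p = 3^5 mod 13 = 9.
Step 4: Bob computes s = A^b mod p = 11^8 mod 13 = 9.
Both sides agree: shared secret = 9.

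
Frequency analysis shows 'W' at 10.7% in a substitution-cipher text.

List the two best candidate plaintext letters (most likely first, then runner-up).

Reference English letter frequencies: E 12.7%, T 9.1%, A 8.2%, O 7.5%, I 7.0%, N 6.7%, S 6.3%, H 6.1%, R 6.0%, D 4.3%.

Step 1: Observed frequency of 'W' is 10.7%.
Step 2: Compute distances to each reference frequency and sort:
  T (9.1%): difference = 1.6% <-- BEST
  E (12.7%): difference = 2.0% <-- RUNNER-UP
  A (8.2%): difference = 2.5%
  O (7.5%): difference = 3.2%
  I (7.0%): difference = 3.7%
Step 3: Most likely is 'T' (9.1%, diff 1.6%); second most likely is 'E' (12.7%, diff 2.0%).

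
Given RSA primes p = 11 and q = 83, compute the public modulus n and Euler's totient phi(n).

Step 1: n = p * q = 11 * 83 = 913.
Step 2: phi(n) = (p-1)(q-1) = 10 * 82 = 820.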